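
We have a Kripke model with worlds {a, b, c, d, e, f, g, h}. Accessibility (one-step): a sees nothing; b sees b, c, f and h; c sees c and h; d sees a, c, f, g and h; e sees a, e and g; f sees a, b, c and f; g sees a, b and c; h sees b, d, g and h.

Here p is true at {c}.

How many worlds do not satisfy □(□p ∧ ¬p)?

7

a: no successors, so □(□p ∧ ¬p) holds vacuously. ✓
b: successors {b, c, f, h}; □p ∧ ¬p there: b:F, c:F, f:F, h:F. ✗
c: successors {c, h}; □p ∧ ¬p there: c:F, h:F. ✗
d: successors {a, c, f, g, h}; □p ∧ ¬p there: a:T, c:F, f:F, g:F, h:F. ✗
e: successors {a, e, g}; □p ∧ ¬p there: a:T, e:F, g:F. ✗
f: successors {a, b, c, f}; □p ∧ ¬p there: a:T, b:F, c:F, f:F. ✗
g: successors {a, b, c}; □p ∧ ¬p there: a:T, b:F, c:F. ✗
h: successors {b, d, g, h}; □p ∧ ¬p there: b:F, d:F, g:F, h:F. ✗
Satisfying worlds: {a}.
So □(□p ∧ ¬p) fails at the other 7 worlds.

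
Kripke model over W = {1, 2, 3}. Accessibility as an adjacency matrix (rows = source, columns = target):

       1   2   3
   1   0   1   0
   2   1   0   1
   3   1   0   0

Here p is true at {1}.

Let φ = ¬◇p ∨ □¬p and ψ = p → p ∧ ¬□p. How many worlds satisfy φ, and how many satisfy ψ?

For ¬◇p ∨ □¬p:
1: ¬◇p is T, □¬p is T. ✓
2: ¬◇p is F, □¬p is F. ✗
3: ¬◇p is F, □¬p is F. ✗
— 1 world.
For p → p ∧ ¬□p:
1: p is T, p ∧ ¬□p is T. ✓
2: p is F, p ∧ ¬□p is F. ✓
3: p is F, p ∧ ¬□p is F. ✓
— 3 worlds.

1 and 3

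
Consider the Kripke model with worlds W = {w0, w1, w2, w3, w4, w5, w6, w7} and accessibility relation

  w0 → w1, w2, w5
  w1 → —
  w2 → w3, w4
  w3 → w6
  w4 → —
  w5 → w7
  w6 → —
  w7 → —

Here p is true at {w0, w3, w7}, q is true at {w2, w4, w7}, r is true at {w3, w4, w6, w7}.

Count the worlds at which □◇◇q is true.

w0: successors {w1, w2, w5}; ◇◇q there: w1:F, w2:F, w5:F. ✗
w1: no successors, so □◇◇q holds vacuously. ✓
w2: successors {w3, w4}; ◇◇q there: w3:F, w4:F. ✗
w3: successors {w6}; ◇◇q there: w6:F. ✗
w4: no successors, so □◇◇q holds vacuously. ✓
w5: successors {w7}; ◇◇q there: w7:F. ✗
w6: no successors, so □◇◇q holds vacuously. ✓
w7: no successors, so □◇◇q holds vacuously. ✓
Satisfying worlds: {w1, w4, w6, w7}.

4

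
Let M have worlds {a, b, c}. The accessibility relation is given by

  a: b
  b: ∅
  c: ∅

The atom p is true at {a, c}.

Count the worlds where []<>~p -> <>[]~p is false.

2

a: []<>~p is F, <>[]~p is T. ✓
b: []<>~p is T, <>[]~p is F. ✗
c: []<>~p is T, <>[]~p is F. ✗
Satisfying worlds: {a}.
So []<>~p -> <>[]~p fails at the other 2 worlds.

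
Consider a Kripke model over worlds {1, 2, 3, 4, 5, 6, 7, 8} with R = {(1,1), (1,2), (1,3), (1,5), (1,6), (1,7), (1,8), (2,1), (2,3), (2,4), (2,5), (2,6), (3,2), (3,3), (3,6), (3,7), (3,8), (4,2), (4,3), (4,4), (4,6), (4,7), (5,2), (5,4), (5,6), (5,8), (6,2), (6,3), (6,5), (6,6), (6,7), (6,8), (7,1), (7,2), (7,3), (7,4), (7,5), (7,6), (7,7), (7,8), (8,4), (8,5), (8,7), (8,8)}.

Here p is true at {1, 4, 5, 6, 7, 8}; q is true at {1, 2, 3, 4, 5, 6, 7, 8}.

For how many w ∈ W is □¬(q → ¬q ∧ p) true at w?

1: successors {1, 2, 3, 5, 6, 7, 8}; ¬(q → ¬q ∧ p) there: 1:T, 2:T, 3:T, 5:T, 6:T, 7:T, 8:T. ✓
2: successors {1, 3, 4, 5, 6}; ¬(q → ¬q ∧ p) there: 1:T, 3:T, 4:T, 5:T, 6:T. ✓
3: successors {2, 3, 6, 7, 8}; ¬(q → ¬q ∧ p) there: 2:T, 3:T, 6:T, 7:T, 8:T. ✓
4: successors {2, 3, 4, 6, 7}; ¬(q → ¬q ∧ p) there: 2:T, 3:T, 4:T, 6:T, 7:T. ✓
5: successors {2, 4, 6, 8}; ¬(q → ¬q ∧ p) there: 2:T, 4:T, 6:T, 8:T. ✓
6: successors {2, 3, 5, 6, 7, 8}; ¬(q → ¬q ∧ p) there: 2:T, 3:T, 5:T, 6:T, 7:T, 8:T. ✓
7: successors {1, 2, 3, 4, 5, 6, 7, 8}; ¬(q → ¬q ∧ p) there: 1:T, 2:T, 3:T, 4:T, 5:T, 6:T, 7:T, 8:T. ✓
8: successors {4, 5, 7, 8}; ¬(q → ¬q ∧ p) there: 4:T, 5:T, 7:T, 8:T. ✓
Satisfying worlds: {1, 2, 3, 4, 5, 6, 7, 8}.

8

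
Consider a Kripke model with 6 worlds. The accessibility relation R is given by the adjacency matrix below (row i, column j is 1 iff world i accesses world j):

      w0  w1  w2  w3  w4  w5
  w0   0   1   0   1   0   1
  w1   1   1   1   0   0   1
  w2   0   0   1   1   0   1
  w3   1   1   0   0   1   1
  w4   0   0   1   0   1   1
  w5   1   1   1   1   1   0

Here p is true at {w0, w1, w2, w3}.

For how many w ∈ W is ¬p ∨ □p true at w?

2

w0: ¬p is F, □p is F. ✗
w1: ¬p is F, □p is F. ✗
w2: ¬p is F, □p is F. ✗
w3: ¬p is F, □p is F. ✗
w4: ¬p is T, □p is F. ✓
w5: ¬p is T, □p is F. ✓
Satisfying worlds: {w4, w5}.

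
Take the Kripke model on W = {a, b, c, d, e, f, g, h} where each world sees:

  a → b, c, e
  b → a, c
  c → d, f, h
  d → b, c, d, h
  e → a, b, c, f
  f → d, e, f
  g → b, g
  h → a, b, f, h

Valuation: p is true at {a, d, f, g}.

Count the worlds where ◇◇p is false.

a: successors {b, c, e}; ◇p there: b:T, c:T, e:T. ✓
b: successors {a, c}; ◇p there: a:F, c:T. ✓
c: successors {d, f, h}; ◇p there: d:T, f:T, h:T. ✓
d: successors {b, c, d, h}; ◇p there: b:T, c:T, d:T, h:T. ✓
e: successors {a, b, c, f}; ◇p there: a:F, b:T, c:T, f:T. ✓
f: successors {d, e, f}; ◇p there: d:T, e:T, f:T. ✓
g: successors {b, g}; ◇p there: b:T, g:T. ✓
h: successors {a, b, f, h}; ◇p there: a:F, b:T, f:T, h:T. ✓
Satisfying worlds: {a, b, c, d, e, f, g, h}.
So ◇◇p fails at the other 0 worlds.

0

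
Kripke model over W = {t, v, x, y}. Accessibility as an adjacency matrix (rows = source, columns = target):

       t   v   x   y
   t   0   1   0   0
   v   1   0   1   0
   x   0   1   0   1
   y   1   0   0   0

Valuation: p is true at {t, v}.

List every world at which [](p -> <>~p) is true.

{t, x}

t: successors {v}; p -> <>~p there: v:T. ✓
v: successors {t, x}; p -> <>~p there: t:F, x:T. ✗
x: successors {v, y}; p -> <>~p there: v:T, y:T. ✓
y: successors {t}; p -> <>~p there: t:F. ✗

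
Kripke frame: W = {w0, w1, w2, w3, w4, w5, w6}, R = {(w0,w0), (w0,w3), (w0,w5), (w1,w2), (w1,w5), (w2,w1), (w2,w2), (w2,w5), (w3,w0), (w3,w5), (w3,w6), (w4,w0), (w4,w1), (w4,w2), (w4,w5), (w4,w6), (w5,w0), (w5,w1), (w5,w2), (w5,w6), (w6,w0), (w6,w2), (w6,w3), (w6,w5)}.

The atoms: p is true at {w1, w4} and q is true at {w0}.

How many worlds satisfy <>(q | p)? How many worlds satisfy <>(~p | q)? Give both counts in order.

For <>(q | p):
w0: successors {w0, w3, w5}; q | p there: w0:T, w3:F, w5:F. ✓
w1: successors {w2, w5}; q | p there: w2:F, w5:F. ✗
w2: successors {w1, w2, w5}; q | p there: w1:T, w2:F, w5:F. ✓
w3: successors {w0, w5, w6}; q | p there: w0:T, w5:F, w6:F. ✓
w4: successors {w0, w1, w2, w5, w6}; q | p there: w0:T, w1:T, w2:F, w5:F, w6:F. ✓
w5: successors {w0, w1, w2, w6}; q | p there: w0:T, w1:T, w2:F, w6:F. ✓
w6: successors {w0, w2, w3, w5}; q | p there: w0:T, w2:F, w3:F, w5:F. ✓
— 6 worlds.
For <>(~p | q):
w0: successors {w0, w3, w5}; ~p | q there: w0:T, w3:T, w5:T. ✓
w1: successors {w2, w5}; ~p | q there: w2:T, w5:T. ✓
w2: successors {w1, w2, w5}; ~p | q there: w1:F, w2:T, w5:T. ✓
w3: successors {w0, w5, w6}; ~p | q there: w0:T, w5:T, w6:T. ✓
w4: successors {w0, w1, w2, w5, w6}; ~p | q there: w0:T, w1:F, w2:T, w5:T, w6:T. ✓
w5: successors {w0, w1, w2, w6}; ~p | q there: w0:T, w1:F, w2:T, w6:T. ✓
w6: successors {w0, w2, w3, w5}; ~p | q there: w0:T, w2:T, w3:T, w5:T. ✓
— 7 worlds.

6 and 7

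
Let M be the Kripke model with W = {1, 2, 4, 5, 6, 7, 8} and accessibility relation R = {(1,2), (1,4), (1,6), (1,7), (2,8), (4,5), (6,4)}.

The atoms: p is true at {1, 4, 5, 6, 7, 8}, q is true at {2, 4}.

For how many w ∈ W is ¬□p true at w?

1

1: □p is F. ✓
2: □p is T. ✗
4: □p is T. ✗
5: □p is T. ✗
6: □p is T. ✗
7: □p is T. ✗
8: □p is T. ✗
Satisfying worlds: {1}.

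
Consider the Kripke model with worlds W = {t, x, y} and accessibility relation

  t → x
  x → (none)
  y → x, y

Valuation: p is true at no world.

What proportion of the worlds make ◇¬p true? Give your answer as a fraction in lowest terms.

t: successors {x}; ¬p there: x:T. ✓
x: no successors, so ◇¬p fails. ✗
y: successors {x, y}; ¬p there: x:T, y:T. ✓
That's 2 of 3 worlds, so 2/3.

2/3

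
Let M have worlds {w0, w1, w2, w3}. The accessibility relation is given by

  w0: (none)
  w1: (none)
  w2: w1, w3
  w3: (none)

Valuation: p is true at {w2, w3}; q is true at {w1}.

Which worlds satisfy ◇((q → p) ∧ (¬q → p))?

w0: no successors, so ◇((q → p) ∧ (¬q → p)) fails. ✗
w1: no successors, so ◇((q → p) ∧ (¬q → p)) fails. ✗
w2: successors {w1, w3}; (q → p) ∧ (¬q → p) there: w1:F, w3:T. ✓
w3: no successors, so ◇((q → p) ∧ (¬q → p)) fails. ✗

{w2}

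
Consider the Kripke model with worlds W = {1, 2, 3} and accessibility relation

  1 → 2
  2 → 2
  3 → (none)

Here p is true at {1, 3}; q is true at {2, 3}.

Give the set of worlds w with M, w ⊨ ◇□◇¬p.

{1, 2}

1: successors {2}; □◇¬p there: 2:T. ✓
2: successors {2}; □◇¬p there: 2:T. ✓
3: no successors, so ◇□◇¬p fails. ✗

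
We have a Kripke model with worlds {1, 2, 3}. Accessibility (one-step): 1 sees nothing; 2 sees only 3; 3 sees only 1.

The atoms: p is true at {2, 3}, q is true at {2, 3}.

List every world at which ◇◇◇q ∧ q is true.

∅

1: ◇◇◇q is F, q is F. ✗
2: ◇◇◇q is F, q is T. ✗
3: ◇◇◇q is F, q is T. ✗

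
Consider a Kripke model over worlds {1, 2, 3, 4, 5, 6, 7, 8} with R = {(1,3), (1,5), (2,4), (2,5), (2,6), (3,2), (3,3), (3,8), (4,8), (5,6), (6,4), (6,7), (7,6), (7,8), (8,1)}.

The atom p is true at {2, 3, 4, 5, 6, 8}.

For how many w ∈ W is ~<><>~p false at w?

1: <><>~p is F. ✓
2: <><>~p is T. ✗
3: <><>~p is T. ✗
4: <><>~p is T. ✗
5: <><>~p is T. ✗
6: <><>~p is F. ✓
7: <><>~p is T. ✗
8: <><>~p is F. ✓
Satisfying worlds: {1, 6, 8}.
So ~<><>~p fails at the other 5 worlds.

5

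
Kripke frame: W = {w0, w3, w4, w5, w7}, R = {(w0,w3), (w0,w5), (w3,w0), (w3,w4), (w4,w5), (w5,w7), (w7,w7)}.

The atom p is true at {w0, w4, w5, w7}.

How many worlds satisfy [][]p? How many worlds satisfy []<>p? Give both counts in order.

For [][]p:
w0: successors {w3, w5}; []p there: w3:T, w5:T. ✓
w3: successors {w0, w4}; []p there: w0:F, w4:T. ✗
w4: successors {w5}; []p there: w5:T. ✓
w5: successors {w7}; []p there: w7:T. ✓
w7: successors {w7}; []p there: w7:T. ✓
— 4 worlds.
For []<>p:
w0: successors {w3, w5}; <>p there: w3:T, w5:T. ✓
w3: successors {w0, w4}; <>p there: w0:T, w4:T. ✓
w4: successors {w5}; <>p there: w5:T. ✓
w5: successors {w7}; <>p there: w7:T. ✓
w7: successors {w7}; <>p there: w7:T. ✓
— 5 worlds.

4 and 5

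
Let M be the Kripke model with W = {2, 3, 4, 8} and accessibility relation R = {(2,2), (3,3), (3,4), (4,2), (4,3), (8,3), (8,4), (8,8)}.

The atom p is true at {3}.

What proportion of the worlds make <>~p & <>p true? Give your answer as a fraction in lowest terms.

3/4

2: <>~p is T, <>p is F. ✗
3: <>~p is T, <>p is T. ✓
4: <>~p is T, <>p is T. ✓
8: <>~p is T, <>p is T. ✓
That's 3 of 4 worlds, so 3/4.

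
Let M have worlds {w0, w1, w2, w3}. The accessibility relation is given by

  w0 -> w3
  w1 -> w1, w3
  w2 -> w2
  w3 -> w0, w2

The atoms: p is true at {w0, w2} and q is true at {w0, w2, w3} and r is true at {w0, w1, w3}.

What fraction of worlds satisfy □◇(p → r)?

w0: successors {w3}; ◇(p → r) there: w3:T. ✓
w1: successors {w1, w3}; ◇(p → r) there: w1:T, w3:T. ✓
w2: successors {w2}; ◇(p → r) there: w2:F. ✗
w3: successors {w0, w2}; ◇(p → r) there: w0:T, w2:F. ✗
That's 2 of 4 worlds, so 2/4 = 1/2.

1/2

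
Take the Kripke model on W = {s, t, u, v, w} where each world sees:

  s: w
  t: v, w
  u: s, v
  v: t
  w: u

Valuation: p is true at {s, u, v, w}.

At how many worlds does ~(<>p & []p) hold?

1

s: <>p & []p is T. ✗
t: <>p & []p is T. ✗
u: <>p & []p is T. ✗
v: <>p & []p is F. ✓
w: <>p & []p is T. ✗
Satisfying worlds: {v}.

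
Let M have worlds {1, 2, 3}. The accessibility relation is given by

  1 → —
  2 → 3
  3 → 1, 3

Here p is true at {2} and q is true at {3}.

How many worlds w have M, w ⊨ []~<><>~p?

1

1: no successors, so []~<><>~p holds vacuously. ✓
2: successors {3}; ~<><>~p there: 3:F. ✗
3: successors {1, 3}; ~<><>~p there: 1:T, 3:F. ✗
Satisfying worlds: {1}.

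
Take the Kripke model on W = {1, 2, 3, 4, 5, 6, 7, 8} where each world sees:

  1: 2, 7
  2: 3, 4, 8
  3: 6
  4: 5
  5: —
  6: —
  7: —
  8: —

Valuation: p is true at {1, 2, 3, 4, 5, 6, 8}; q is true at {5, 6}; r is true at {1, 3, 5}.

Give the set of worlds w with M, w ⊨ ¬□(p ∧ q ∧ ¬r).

{1, 2, 4}

1: □(p ∧ q ∧ ¬r) is F. ✓
2: □(p ∧ q ∧ ¬r) is F. ✓
3: □(p ∧ q ∧ ¬r) is T. ✗
4: □(p ∧ q ∧ ¬r) is F. ✓
5: □(p ∧ q ∧ ¬r) is T. ✗
6: □(p ∧ q ∧ ¬r) is T. ✗
7: □(p ∧ q ∧ ¬r) is T. ✗
8: □(p ∧ q ∧ ¬r) is T. ✗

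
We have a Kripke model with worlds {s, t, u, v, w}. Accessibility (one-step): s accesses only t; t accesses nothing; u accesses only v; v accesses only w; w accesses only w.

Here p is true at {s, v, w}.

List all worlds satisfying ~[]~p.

{u, v, w}

s: []~p is T. ✗
t: []~p is T. ✗
u: []~p is F. ✓
v: []~p is F. ✓
w: []~p is F. ✓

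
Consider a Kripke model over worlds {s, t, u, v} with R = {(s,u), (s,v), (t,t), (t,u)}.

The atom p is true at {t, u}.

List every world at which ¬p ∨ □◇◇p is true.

{s, u, v}

s: ¬p is T, □◇◇p is F. ✓
t: ¬p is F, □◇◇p is F. ✗
u: ¬p is F, □◇◇p is T. ✓
v: ¬p is T, □◇◇p is T. ✓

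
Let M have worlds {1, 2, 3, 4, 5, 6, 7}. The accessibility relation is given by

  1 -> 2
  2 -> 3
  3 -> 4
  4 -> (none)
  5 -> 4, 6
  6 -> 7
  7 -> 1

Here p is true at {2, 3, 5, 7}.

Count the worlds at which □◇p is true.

1: successors {2}; ◇p there: 2:T. ✓
2: successors {3}; ◇p there: 3:F. ✗
3: successors {4}; ◇p there: 4:F. ✗
4: no successors, so □◇p holds vacuously. ✓
5: successors {4, 6}; ◇p there: 4:F, 6:T. ✗
6: successors {7}; ◇p there: 7:F. ✗
7: successors {1}; ◇p there: 1:T. ✓
Satisfying worlds: {1, 4, 7}.

3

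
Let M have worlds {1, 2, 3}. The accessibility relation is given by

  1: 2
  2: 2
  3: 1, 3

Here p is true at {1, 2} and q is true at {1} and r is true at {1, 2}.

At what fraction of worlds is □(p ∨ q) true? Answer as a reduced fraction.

2/3

1: successors {2}; p ∨ q there: 2:T. ✓
2: successors {2}; p ∨ q there: 2:T. ✓
3: successors {1, 3}; p ∨ q there: 1:T, 3:F. ✗
That's 2 of 3 worlds, so 2/3.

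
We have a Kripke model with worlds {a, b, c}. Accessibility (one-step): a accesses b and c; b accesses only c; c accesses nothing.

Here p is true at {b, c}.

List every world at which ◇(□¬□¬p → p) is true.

a: successors {b, c}; □¬□¬p → p there: b:T, c:T. ✓
b: successors {c}; □¬□¬p → p there: c:T. ✓
c: no successors, so ◇(□¬□¬p → p) fails. ✗

{a, b}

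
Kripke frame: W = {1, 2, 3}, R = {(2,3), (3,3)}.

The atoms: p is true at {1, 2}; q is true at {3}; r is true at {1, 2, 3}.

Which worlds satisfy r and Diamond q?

1: r is T, Diamond q is F. ✗
2: r is T, Diamond q is T. ✓
3: r is T, Diamond q is T. ✓

{2, 3}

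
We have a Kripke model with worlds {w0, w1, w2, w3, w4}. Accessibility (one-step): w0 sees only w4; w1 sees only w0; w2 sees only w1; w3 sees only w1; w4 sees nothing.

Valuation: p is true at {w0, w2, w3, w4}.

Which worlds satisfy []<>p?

w0: successors {w4}; <>p there: w4:F. ✗
w1: successors {w0}; <>p there: w0:T. ✓
w2: successors {w1}; <>p there: w1:T. ✓
w3: successors {w1}; <>p there: w1:T. ✓
w4: no successors, so []<>p holds vacuously. ✓

{w1, w2, w3, w4}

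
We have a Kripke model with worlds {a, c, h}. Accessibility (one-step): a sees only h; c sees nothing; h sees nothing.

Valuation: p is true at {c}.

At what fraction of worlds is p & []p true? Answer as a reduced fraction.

a: p is F, []p is F. ✗
c: p is T, []p is T. ✓
h: p is F, []p is T. ✗
That's 1 of 3 worlds, so 1/3.

1/3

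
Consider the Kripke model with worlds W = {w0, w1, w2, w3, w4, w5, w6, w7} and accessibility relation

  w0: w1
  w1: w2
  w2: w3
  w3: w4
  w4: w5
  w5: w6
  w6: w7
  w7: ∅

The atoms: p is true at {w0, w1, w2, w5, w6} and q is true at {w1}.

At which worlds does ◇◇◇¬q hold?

w0: successors {w1}; ◇◇¬q there: w1:T. ✓
w1: successors {w2}; ◇◇¬q there: w2:T. ✓
w2: successors {w3}; ◇◇¬q there: w3:T. ✓
w3: successors {w4}; ◇◇¬q there: w4:T. ✓
w4: successors {w5}; ◇◇¬q there: w5:T. ✓
w5: successors {w6}; ◇◇¬q there: w6:F. ✗
w6: successors {w7}; ◇◇¬q there: w7:F. ✗
w7: no successors, so ◇◇◇¬q fails. ✗

{w0, w1, w2, w3, w4}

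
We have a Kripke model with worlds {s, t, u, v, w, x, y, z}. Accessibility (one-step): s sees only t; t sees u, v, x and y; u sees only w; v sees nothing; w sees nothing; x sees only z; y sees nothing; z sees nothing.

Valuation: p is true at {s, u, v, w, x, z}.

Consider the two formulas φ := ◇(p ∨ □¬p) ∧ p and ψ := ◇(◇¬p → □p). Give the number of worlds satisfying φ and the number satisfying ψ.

For ◇(p ∨ □¬p) ∧ p:
s: ◇(p ∨ □¬p) is F, p is T. ✗
t: ◇(p ∨ □¬p) is T, p is F. ✗
u: ◇(p ∨ □¬p) is T, p is T. ✓
v: ◇(p ∨ □¬p) is F, p is T. ✗
w: ◇(p ∨ □¬p) is F, p is T. ✗
x: ◇(p ∨ □¬p) is T, p is T. ✓
y: ◇(p ∨ □¬p) is F, p is F. ✗
z: ◇(p ∨ □¬p) is F, p is T. ✗
— 2 worlds.
For ◇(◇¬p → □p):
s: successors {t}; ◇¬p → □p there: t:F. ✗
t: successors {u, v, x, y}; ◇¬p → □p there: u:T, v:T, x:T, y:T. ✓
u: successors {w}; ◇¬p → □p there: w:T. ✓
v: no successors, so ◇(◇¬p → □p) fails. ✗
w: no successors, so ◇(◇¬p → □p) fails. ✗
x: successors {z}; ◇¬p → □p there: z:T. ✓
y: no successors, so ◇(◇¬p → □p) fails. ✗
z: no successors, so ◇(◇¬p → □p) fails. ✗
— 3 worlds.

2 and 3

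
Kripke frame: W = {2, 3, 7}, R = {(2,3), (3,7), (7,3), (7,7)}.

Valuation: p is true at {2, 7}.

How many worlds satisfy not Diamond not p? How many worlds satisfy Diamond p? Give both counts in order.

1 and 2

For not Diamond not p:
2: Diamond not p is T. ✗
3: Diamond not p is F. ✓
7: Diamond not p is T. ✗
— 1 world.
For Diamond p:
2: successors {3}; p there: 3:F. ✗
3: successors {7}; p there: 7:T. ✓
7: successors {3, 7}; p there: 3:F, 7:T. ✓
— 2 worlds.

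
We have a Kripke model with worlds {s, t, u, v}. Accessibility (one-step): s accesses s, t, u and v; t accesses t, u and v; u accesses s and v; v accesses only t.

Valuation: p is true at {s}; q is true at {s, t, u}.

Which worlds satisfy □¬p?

{t, v}

s: successors {s, t, u, v}; ¬p there: s:F, t:T, u:T, v:T. ✗
t: successors {t, u, v}; ¬p there: t:T, u:T, v:T. ✓
u: successors {s, v}; ¬p there: s:F, v:T. ✗
v: successors {t}; ¬p there: t:T. ✓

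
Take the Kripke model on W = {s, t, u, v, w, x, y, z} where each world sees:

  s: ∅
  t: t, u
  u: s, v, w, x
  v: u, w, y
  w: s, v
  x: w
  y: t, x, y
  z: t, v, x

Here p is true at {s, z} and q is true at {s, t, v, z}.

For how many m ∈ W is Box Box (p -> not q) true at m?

4

s: no successors, so Box Box (p -> not q) holds vacuously. ✓
t: successors {t, u}; Box (p -> not q) there: t:T, u:F. ✗
u: successors {s, v, w, x}; Box (p -> not q) there: s:T, v:T, w:F, x:T. ✗
v: successors {u, w, y}; Box (p -> not q) there: u:F, w:F, y:T. ✗
w: successors {s, v}; Box (p -> not q) there: s:T, v:T. ✓
x: successors {w}; Box (p -> not q) there: w:F. ✗
y: successors {t, x, y}; Box (p -> not q) there: t:T, x:T, y:T. ✓
z: successors {t, v, x}; Box (p -> not q) there: t:T, v:T, x:T. ✓
Satisfying worlds: {s, w, y, z}.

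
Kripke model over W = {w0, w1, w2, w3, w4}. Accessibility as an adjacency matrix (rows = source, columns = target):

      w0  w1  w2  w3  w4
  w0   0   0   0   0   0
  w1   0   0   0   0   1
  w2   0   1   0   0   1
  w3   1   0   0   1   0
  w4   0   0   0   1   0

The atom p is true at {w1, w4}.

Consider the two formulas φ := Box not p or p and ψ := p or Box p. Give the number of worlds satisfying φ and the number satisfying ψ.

For Box not p or p:
w0: Box not p is T, p is F. ✓
w1: Box not p is F, p is T. ✓
w2: Box not p is F, p is F. ✗
w3: Box not p is T, p is F. ✓
w4: Box not p is T, p is T. ✓
— 4 worlds.
For p or Box p:
w0: p is F, Box p is T. ✓
w1: p is T, Box p is T. ✓
w2: p is F, Box p is T. ✓
w3: p is F, Box p is F. ✗
w4: p is T, Box p is F. ✓
— 4 worlds.

4 and 4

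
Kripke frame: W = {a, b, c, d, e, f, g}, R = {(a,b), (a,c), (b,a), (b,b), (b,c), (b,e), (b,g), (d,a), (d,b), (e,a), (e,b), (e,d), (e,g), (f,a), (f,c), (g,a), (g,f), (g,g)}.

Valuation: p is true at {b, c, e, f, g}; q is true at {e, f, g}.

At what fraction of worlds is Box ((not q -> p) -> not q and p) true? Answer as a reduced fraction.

4/7

a: successors {b, c}; (not q -> p) -> not q and p there: b:T, c:T. ✓
b: successors {a, b, c, e, g}; (not q -> p) -> not q and p there: a:T, b:T, c:T, e:F, g:F. ✗
c: no successors, so Box ((not q -> p) -> not q and p) holds vacuously. ✓
d: successors {a, b}; (not q -> p) -> not q and p there: a:T, b:T. ✓
e: successors {a, b, d, g}; (not q -> p) -> not q and p there: a:T, b:T, d:T, g:F. ✗
f: successors {a, c}; (not q -> p) -> not q and p there: a:T, c:T. ✓
g: successors {a, f, g}; (not q -> p) -> not q and p there: a:T, f:F, g:F. ✗
That's 4 of 7 worlds, so 4/7.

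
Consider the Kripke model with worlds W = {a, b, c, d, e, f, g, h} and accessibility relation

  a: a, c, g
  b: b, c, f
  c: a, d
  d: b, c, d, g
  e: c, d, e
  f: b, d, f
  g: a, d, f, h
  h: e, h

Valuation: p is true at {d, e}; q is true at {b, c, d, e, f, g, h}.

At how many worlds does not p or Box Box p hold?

6

a: not p is T, Box Box p is F. ✓
b: not p is T, Box Box p is F. ✓
c: not p is T, Box Box p is F. ✓
d: not p is F, Box Box p is F. ✗
e: not p is F, Box Box p is F. ✗
f: not p is T, Box Box p is F. ✓
g: not p is T, Box Box p is F. ✓
h: not p is T, Box Box p is F. ✓
Satisfying worlds: {a, b, c, f, g, h}.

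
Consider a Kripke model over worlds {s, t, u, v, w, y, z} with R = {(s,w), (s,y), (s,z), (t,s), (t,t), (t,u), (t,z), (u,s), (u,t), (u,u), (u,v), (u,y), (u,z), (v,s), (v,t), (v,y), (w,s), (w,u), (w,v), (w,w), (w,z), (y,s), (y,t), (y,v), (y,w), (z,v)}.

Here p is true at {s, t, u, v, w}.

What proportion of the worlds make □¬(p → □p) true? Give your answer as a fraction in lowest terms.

2/7

s: successors {w, y, z}; ¬(p → □p) there: w:T, y:F, z:F. ✗
t: successors {s, t, u, z}; ¬(p → □p) there: s:T, t:T, u:T, z:F. ✗
u: successors {s, t, u, v, y, z}; ¬(p → □p) there: s:T, t:T, u:T, v:T, y:F, z:F. ✗
v: successors {s, t, y}; ¬(p → □p) there: s:T, t:T, y:F. ✗
w: successors {s, u, v, w, z}; ¬(p → □p) there: s:T, u:T, v:T, w:T, z:F. ✗
y: successors {s, t, v, w}; ¬(p → □p) there: s:T, t:T, v:T, w:T. ✓
z: successors {v}; ¬(p → □p) there: v:T. ✓
That's 2 of 7 worlds, so 2/7.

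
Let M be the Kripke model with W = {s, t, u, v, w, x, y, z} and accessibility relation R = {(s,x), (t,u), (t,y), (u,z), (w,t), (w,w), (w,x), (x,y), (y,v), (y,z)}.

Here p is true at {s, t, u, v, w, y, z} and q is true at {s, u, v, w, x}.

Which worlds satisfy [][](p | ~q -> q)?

{u, v, y, z}

s: successors {x}; [](p | ~q -> q) there: x:F. ✗
t: successors {u, y}; [](p | ~q -> q) there: u:F, y:F. ✗
u: successors {z}; [](p | ~q -> q) there: z:T. ✓
v: no successors, so [][](p | ~q -> q) holds vacuously. ✓
w: successors {t, w, x}; [](p | ~q -> q) there: t:F, w:F, x:F. ✗
x: successors {y}; [](p | ~q -> q) there: y:F. ✗
y: successors {v, z}; [](p | ~q -> q) there: v:T, z:T. ✓
z: no successors, so [][](p | ~q -> q) holds vacuously. ✓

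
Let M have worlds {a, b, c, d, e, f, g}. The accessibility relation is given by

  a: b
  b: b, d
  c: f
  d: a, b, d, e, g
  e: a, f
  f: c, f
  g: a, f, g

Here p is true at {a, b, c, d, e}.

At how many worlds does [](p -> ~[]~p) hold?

a: successors {b}; p -> ~[]~p there: b:T. ✓
b: successors {b, d}; p -> ~[]~p there: b:T, d:T. ✓
c: successors {f}; p -> ~[]~p there: f:T. ✓
d: successors {a, b, d, e, g}; p -> ~[]~p there: a:T, b:T, d:T, e:T, g:T. ✓
e: successors {a, f}; p -> ~[]~p there: a:T, f:T. ✓
f: successors {c, f}; p -> ~[]~p there: c:F, f:T. ✗
g: successors {a, f, g}; p -> ~[]~p there: a:T, f:T, g:T. ✓
Satisfying worlds: {a, b, c, d, e, g}.

6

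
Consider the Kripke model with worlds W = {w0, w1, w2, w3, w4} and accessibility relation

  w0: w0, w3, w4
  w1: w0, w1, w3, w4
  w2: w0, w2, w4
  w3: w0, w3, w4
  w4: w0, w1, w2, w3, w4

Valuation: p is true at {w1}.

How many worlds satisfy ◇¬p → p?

1

w0: ◇¬p is T, p is F. ✗
w1: ◇¬p is T, p is T. ✓
w2: ◇¬p is T, p is F. ✗
w3: ◇¬p is T, p is F. ✗
w4: ◇¬p is T, p is F. ✗
Satisfying worlds: {w1}.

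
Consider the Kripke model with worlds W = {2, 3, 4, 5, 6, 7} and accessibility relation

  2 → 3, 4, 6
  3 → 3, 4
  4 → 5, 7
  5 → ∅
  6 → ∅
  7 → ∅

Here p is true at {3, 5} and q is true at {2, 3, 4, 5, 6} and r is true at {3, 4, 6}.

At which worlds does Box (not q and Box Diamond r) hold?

{5, 6, 7}

2: successors {3, 4, 6}; not q and Box Diamond r there: 3:F, 4:F, 6:F. ✗
3: successors {3, 4}; not q and Box Diamond r there: 3:F, 4:F. ✗
4: successors {5, 7}; not q and Box Diamond r there: 5:F, 7:T. ✗
5: no successors, so Box (not q and Box Diamond r) holds vacuously. ✓
6: no successors, so Box (not q and Box Diamond r) holds vacuously. ✓
7: no successors, so Box (not q and Box Diamond r) holds vacuously. ✓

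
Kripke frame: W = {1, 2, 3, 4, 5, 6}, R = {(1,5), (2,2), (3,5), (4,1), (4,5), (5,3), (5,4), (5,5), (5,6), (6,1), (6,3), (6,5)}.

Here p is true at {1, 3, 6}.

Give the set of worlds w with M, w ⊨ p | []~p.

{1, 2, 3, 6}

1: p is T, []~p is T. ✓
2: p is F, []~p is T. ✓
3: p is T, []~p is T. ✓
4: p is F, []~p is F. ✗
5: p is F, []~p is F. ✗
6: p is T, []~p is F. ✓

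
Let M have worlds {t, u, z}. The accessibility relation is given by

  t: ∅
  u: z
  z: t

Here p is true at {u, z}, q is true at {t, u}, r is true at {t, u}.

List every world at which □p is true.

{t, u}

t: no successors, so □p holds vacuously. ✓
u: successors {z}; p there: z:T. ✓
z: successors {t}; p there: t:F. ✗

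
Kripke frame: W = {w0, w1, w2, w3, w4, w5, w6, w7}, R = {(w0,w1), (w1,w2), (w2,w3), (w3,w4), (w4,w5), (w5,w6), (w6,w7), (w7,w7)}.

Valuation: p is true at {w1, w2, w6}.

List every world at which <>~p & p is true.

w0: <>~p is F, p is F. ✗
w1: <>~p is F, p is T. ✗
w2: <>~p is T, p is T. ✓
w3: <>~p is T, p is F. ✗
w4: <>~p is T, p is F. ✗
w5: <>~p is F, p is F. ✗
w6: <>~p is T, p is T. ✓
w7: <>~p is T, p is F. ✗

{w2, w6}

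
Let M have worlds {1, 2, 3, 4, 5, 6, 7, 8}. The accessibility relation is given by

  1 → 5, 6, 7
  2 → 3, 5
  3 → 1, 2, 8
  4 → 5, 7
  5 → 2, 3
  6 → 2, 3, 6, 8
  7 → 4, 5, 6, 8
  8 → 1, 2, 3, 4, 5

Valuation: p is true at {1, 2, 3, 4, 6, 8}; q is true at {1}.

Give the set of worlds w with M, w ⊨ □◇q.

∅

1: successors {5, 6, 7}; ◇q there: 5:F, 6:F, 7:F. ✗
2: successors {3, 5}; ◇q there: 3:T, 5:F. ✗
3: successors {1, 2, 8}; ◇q there: 1:F, 2:F, 8:T. ✗
4: successors {5, 7}; ◇q there: 5:F, 7:F. ✗
5: successors {2, 3}; ◇q there: 2:F, 3:T. ✗
6: successors {2, 3, 6, 8}; ◇q there: 2:F, 3:T, 6:F, 8:T. ✗
7: successors {4, 5, 6, 8}; ◇q there: 4:F, 5:F, 6:F, 8:T. ✗
8: successors {1, 2, 3, 4, 5}; ◇q there: 1:F, 2:F, 3:T, 4:F, 5:F. ✗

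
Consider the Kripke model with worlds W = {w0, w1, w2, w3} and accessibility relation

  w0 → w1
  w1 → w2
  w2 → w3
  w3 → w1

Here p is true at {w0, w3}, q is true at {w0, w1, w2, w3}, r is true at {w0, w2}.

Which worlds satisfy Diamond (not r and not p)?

{w0, w3}

w0: successors {w1}; not r and not p there: w1:T. ✓
w1: successors {w2}; not r and not p there: w2:F. ✗
w2: successors {w3}; not r and not p there: w3:F. ✗
w3: successors {w1}; not r and not p there: w1:T. ✓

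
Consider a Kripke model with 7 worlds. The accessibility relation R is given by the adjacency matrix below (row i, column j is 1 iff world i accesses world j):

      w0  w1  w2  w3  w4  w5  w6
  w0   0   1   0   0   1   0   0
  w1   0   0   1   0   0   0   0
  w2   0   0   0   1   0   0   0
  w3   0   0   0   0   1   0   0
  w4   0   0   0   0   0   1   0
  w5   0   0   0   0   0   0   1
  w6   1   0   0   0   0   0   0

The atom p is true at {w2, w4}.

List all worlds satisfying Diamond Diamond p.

{w0, w2, w6}

w0: successors {w1, w4}; Diamond p there: w1:T, w4:F. ✓
w1: successors {w2}; Diamond p there: w2:F. ✗
w2: successors {w3}; Diamond p there: w3:T. ✓
w3: successors {w4}; Diamond p there: w4:F. ✗
w4: successors {w5}; Diamond p there: w5:F. ✗
w5: successors {w6}; Diamond p there: w6:F. ✗
w6: successors {w0}; Diamond p there: w0:T. ✓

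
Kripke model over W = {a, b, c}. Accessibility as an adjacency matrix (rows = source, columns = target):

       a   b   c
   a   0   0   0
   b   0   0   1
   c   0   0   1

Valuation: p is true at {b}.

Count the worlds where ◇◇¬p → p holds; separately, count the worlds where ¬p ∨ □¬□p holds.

2 and 3

For ◇◇¬p → p:
a: ◇◇¬p is F, p is F. ✓
b: ◇◇¬p is T, p is T. ✓
c: ◇◇¬p is T, p is F. ✗
— 2 worlds.
For ¬p ∨ □¬□p:
a: ¬p is T, □¬□p is T. ✓
b: ¬p is F, □¬□p is T. ✓
c: ¬p is T, □¬□p is T. ✓
— 3 worlds.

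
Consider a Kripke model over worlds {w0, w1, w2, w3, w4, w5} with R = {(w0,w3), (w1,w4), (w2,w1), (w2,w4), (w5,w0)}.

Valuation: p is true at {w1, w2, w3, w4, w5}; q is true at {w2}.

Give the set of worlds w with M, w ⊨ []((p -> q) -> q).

{w0, w1, w2, w3, w4}

w0: successors {w3}; (p -> q) -> q there: w3:T. ✓
w1: successors {w4}; (p -> q) -> q there: w4:T. ✓
w2: successors {w1, w4}; (p -> q) -> q there: w1:T, w4:T. ✓
w3: no successors, so []((p -> q) -> q) holds vacuously. ✓
w4: no successors, so []((p -> q) -> q) holds vacuously. ✓
w5: successors {w0}; (p -> q) -> q there: w0:F. ✗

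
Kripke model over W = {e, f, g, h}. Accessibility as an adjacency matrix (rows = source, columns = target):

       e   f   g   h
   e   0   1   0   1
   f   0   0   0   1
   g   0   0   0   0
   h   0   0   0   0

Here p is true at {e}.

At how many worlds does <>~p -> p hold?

e: <>~p is T, p is T. ✓
f: <>~p is T, p is F. ✗
g: <>~p is F, p is F. ✓
h: <>~p is F, p is F. ✓
Satisfying worlds: {e, g, h}.

3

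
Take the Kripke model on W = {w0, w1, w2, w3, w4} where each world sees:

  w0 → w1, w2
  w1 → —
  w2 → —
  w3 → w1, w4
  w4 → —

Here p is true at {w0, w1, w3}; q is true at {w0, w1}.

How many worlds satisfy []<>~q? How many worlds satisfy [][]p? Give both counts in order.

For []<>~q:
w0: successors {w1, w2}; <>~q there: w1:F, w2:F. ✗
w1: no successors, so []<>~q holds vacuously. ✓
w2: no successors, so []<>~q holds vacuously. ✓
w3: successors {w1, w4}; <>~q there: w1:F, w4:F. ✗
w4: no successors, so []<>~q holds vacuously. ✓
— 3 worlds.
For [][]p:
w0: successors {w1, w2}; []p there: w1:T, w2:T. ✓
w1: no successors, so [][]p holds vacuously. ✓
w2: no successors, so [][]p holds vacuously. ✓
w3: successors {w1, w4}; []p there: w1:T, w4:T. ✓
w4: no successors, so [][]p holds vacuously. ✓
— 5 worlds.

3 and 5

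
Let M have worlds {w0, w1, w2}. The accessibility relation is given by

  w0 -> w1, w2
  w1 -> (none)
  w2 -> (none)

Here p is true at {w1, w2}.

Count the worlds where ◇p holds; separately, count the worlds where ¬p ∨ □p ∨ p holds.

For ◇p:
w0: successors {w1, w2}; p there: w1:T, w2:T. ✓
w1: no successors, so ◇p fails. ✗
w2: no successors, so ◇p fails. ✗
— 1 world.
For ¬p ∨ □p ∨ p:
w0: ¬p is T, □p ∨ p is T. ✓
w1: ¬p is F, □p ∨ p is T. ✓
w2: ¬p is F, □p ∨ p is T. ✓
— 3 worlds.

1 and 3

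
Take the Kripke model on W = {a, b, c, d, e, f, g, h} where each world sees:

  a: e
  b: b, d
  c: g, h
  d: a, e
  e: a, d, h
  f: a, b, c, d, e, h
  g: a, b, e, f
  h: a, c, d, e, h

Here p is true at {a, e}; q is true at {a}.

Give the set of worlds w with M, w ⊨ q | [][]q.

a: q is T, [][]q is F. ✓
b: q is F, [][]q is F. ✗
c: q is F, [][]q is F. ✗
d: q is F, [][]q is F. ✗
e: q is F, [][]q is F. ✗
f: q is F, [][]q is F. ✗
g: q is F, [][]q is F. ✗
h: q is F, [][]q is F. ✗

{a}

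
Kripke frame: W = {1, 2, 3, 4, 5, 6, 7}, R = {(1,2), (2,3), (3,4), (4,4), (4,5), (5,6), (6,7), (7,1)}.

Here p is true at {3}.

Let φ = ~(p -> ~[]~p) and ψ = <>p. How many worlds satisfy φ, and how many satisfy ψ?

For ~(p -> ~[]~p):
1: p -> ~[]~p is T. ✗
2: p -> ~[]~p is T. ✗
3: p -> ~[]~p is F. ✓
4: p -> ~[]~p is T. ✗
5: p -> ~[]~p is T. ✗
6: p -> ~[]~p is T. ✗
7: p -> ~[]~p is T. ✗
— 1 world.
For <>p:
1: successors {2}; p there: 2:F. ✗
2: successors {3}; p there: 3:T. ✓
3: successors {4}; p there: 4:F. ✗
4: successors {4, 5}; p there: 4:F, 5:F. ✗
5: successors {6}; p there: 6:F. ✗
6: successors {7}; p there: 7:F. ✗
7: successors {1}; p there: 1:F. ✗
— 1 world.

1 and 1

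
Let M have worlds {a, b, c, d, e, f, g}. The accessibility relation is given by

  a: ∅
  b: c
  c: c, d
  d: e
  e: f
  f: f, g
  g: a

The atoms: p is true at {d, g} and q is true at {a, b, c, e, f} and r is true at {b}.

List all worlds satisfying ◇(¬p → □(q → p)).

{c, f, g}

a: no successors, so ◇(¬p → □(q → p)) fails. ✗
b: successors {c}; ¬p → □(q → p) there: c:F. ✗
c: successors {c, d}; ¬p → □(q → p) there: c:F, d:T. ✓
d: successors {e}; ¬p → □(q → p) there: e:F. ✗
e: successors {f}; ¬p → □(q → p) there: f:F. ✗
f: successors {f, g}; ¬p → □(q → p) there: f:F, g:T. ✓
g: successors {a}; ¬p → □(q → p) there: a:T. ✓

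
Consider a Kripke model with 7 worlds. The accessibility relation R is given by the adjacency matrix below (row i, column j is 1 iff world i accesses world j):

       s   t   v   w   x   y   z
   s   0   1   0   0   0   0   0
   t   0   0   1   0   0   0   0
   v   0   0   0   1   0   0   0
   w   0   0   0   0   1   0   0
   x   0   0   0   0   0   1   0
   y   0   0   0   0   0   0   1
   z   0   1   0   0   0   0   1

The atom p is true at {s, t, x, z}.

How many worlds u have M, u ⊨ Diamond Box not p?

s: successors {t}; Box not p there: t:T. ✓
t: successors {v}; Box not p there: v:T. ✓
v: successors {w}; Box not p there: w:F. ✗
w: successors {x}; Box not p there: x:T. ✓
x: successors {y}; Box not p there: y:F. ✗
y: successors {z}; Box not p there: z:F. ✗
z: successors {t, z}; Box not p there: t:T, z:F. ✓
Satisfying worlds: {s, t, w, z}.

4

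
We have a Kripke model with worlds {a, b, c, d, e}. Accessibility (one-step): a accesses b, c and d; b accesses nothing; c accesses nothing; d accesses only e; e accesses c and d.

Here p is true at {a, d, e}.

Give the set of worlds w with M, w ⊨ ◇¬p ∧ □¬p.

∅

a: ◇¬p is T, □¬p is F. ✗
b: ◇¬p is F, □¬p is T. ✗
c: ◇¬p is F, □¬p is T. ✗
d: ◇¬p is F, □¬p is F. ✗
e: ◇¬p is T, □¬p is F. ✗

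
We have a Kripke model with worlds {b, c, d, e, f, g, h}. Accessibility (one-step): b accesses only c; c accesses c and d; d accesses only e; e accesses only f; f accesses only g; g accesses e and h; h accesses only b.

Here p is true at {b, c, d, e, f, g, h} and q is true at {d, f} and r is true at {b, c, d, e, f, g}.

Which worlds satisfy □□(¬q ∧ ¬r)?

b: successors {c}; □(¬q ∧ ¬r) there: c:F. ✗
c: successors {c, d}; □(¬q ∧ ¬r) there: c:F, d:F. ✗
d: successors {e}; □(¬q ∧ ¬r) there: e:F. ✗
e: successors {f}; □(¬q ∧ ¬r) there: f:F. ✗
f: successors {g}; □(¬q ∧ ¬r) there: g:F. ✗
g: successors {e, h}; □(¬q ∧ ¬r) there: e:F, h:F. ✗
h: successors {b}; □(¬q ∧ ¬r) there: b:F. ✗

∅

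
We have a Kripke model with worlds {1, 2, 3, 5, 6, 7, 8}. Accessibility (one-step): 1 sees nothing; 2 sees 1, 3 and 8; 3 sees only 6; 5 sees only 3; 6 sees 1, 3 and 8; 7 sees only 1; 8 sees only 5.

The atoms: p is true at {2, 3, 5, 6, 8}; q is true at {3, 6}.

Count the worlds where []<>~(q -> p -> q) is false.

6

1: no successors, so []<>~(q -> p -> q) holds vacuously. ✓
2: successors {1, 3, 8}; <>~(q -> p -> q) there: 1:F, 3:F, 8:F. ✗
3: successors {6}; <>~(q -> p -> q) there: 6:F. ✗
5: successors {3}; <>~(q -> p -> q) there: 3:F. ✗
6: successors {1, 3, 8}; <>~(q -> p -> q) there: 1:F, 3:F, 8:F. ✗
7: successors {1}; <>~(q -> p -> q) there: 1:F. ✗
8: successors {5}; <>~(q -> p -> q) there: 5:F. ✗
Satisfying worlds: {1}.
So []<>~(q -> p -> q) fails at the other 6 worlds.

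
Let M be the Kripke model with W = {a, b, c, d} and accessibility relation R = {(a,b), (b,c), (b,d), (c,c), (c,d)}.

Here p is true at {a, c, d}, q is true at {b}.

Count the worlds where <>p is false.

a: successors {b}; p there: b:F. ✗
b: successors {c, d}; p there: c:T, d:T. ✓
c: successors {c, d}; p there: c:T, d:T. ✓
d: no successors, so <>p fails. ✗
Satisfying worlds: {b, c}.
So <>p fails at the other 2 worlds.

2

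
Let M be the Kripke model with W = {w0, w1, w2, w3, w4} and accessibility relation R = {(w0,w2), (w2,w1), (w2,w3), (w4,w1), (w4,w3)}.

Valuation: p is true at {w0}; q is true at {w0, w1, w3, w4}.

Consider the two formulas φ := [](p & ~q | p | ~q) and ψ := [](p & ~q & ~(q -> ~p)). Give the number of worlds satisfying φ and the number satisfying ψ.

For [](p & ~q | p | ~q):
w0: successors {w2}; p & ~q | p | ~q there: w2:T. ✓
w1: no successors, so [](p & ~q | p | ~q) holds vacuously. ✓
w2: successors {w1, w3}; p & ~q | p | ~q there: w1:F, w3:F. ✗
w3: no successors, so [](p & ~q | p | ~q) holds vacuously. ✓
w4: successors {w1, w3}; p & ~q | p | ~q there: w1:F, w3:F. ✗
— 3 worlds.
For [](p & ~q & ~(q -> ~p)):
w0: successors {w2}; p & ~q & ~(q -> ~p) there: w2:F. ✗
w1: no successors, so [](p & ~q & ~(q -> ~p)) holds vacuously. ✓
w2: successors {w1, w3}; p & ~q & ~(q -> ~p) there: w1:F, w3:F. ✗
w3: no successors, so [](p & ~q & ~(q -> ~p)) holds vacuously. ✓
w4: successors {w1, w3}; p & ~q & ~(q -> ~p) there: w1:F, w3:F. ✗
— 2 worlds.

3 and 2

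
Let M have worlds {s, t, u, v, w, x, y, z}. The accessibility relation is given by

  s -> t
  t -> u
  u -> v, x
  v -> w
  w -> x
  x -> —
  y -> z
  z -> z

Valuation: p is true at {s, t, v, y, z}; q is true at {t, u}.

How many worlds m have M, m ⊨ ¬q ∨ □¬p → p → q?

4

s: ¬q ∨ □¬p is T, p → q is F. ✗
t: ¬q ∨ □¬p is T, p → q is T. ✓
u: ¬q ∨ □¬p is F, p → q is T. ✓
v: ¬q ∨ □¬p is T, p → q is F. ✗
w: ¬q ∨ □¬p is T, p → q is T. ✓
x: ¬q ∨ □¬p is T, p → q is T. ✓
y: ¬q ∨ □¬p is T, p → q is F. ✗
z: ¬q ∨ □¬p is T, p → q is F. ✗
Satisfying worlds: {t, u, w, x}.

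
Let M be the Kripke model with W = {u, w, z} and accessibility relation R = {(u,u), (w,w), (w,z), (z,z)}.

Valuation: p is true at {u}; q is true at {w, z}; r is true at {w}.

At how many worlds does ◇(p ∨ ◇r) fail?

u: successors {u}; p ∨ ◇r there: u:T. ✓
w: successors {w, z}; p ∨ ◇r there: w:T, z:F. ✓
z: successors {z}; p ∨ ◇r there: z:F. ✗
Satisfying worlds: {u, w}.
So ◇(p ∨ ◇r) fails at the other 1 world.

1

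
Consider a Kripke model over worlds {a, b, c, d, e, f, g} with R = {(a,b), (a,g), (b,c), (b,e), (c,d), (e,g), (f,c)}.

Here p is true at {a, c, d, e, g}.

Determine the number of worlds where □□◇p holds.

a: successors {b, g}; □◇p there: b:T, g:T. ✓
b: successors {c, e}; □◇p there: c:F, e:F. ✗
c: successors {d}; □◇p there: d:T. ✓
d: no successors, so □□◇p holds vacuously. ✓
e: successors {g}; □◇p there: g:T. ✓
f: successors {c}; □◇p there: c:F. ✗
g: no successors, so □□◇p holds vacuously. ✓
Satisfying worlds: {a, c, d, e, g}.

5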